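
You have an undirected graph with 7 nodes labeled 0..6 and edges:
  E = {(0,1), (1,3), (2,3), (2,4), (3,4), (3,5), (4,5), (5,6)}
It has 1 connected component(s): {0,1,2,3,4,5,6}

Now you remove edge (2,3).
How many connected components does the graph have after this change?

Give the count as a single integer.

Answer: 1

Derivation:
Initial component count: 1
Remove (2,3): not a bridge. Count unchanged: 1.
  After removal, components: {0,1,2,3,4,5,6}
New component count: 1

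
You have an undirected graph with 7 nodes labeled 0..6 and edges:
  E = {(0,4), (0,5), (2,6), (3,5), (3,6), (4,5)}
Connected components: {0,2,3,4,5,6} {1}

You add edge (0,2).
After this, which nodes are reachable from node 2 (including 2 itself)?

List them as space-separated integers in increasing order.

Before: nodes reachable from 2: {0,2,3,4,5,6}
Adding (0,2): both endpoints already in same component. Reachability from 2 unchanged.
After: nodes reachable from 2: {0,2,3,4,5,6}

Answer: 0 2 3 4 5 6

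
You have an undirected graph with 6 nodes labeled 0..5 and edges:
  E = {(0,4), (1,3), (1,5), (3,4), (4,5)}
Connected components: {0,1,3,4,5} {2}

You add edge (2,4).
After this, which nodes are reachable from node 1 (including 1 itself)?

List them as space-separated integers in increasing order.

Answer: 0 1 2 3 4 5

Derivation:
Before: nodes reachable from 1: {0,1,3,4,5}
Adding (2,4): merges 1's component with another. Reachability grows.
After: nodes reachable from 1: {0,1,2,3,4,5}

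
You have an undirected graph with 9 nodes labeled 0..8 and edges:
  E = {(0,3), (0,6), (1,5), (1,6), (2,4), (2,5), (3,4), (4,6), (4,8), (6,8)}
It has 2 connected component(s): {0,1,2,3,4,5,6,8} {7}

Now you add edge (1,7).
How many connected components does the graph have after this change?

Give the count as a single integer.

Answer: 1

Derivation:
Initial component count: 2
Add (1,7): merges two components. Count decreases: 2 -> 1.
New component count: 1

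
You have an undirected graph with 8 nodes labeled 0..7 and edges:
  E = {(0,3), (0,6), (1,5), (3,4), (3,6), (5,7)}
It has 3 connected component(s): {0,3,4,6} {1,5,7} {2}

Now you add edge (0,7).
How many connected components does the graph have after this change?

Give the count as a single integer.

Initial component count: 3
Add (0,7): merges two components. Count decreases: 3 -> 2.
New component count: 2

Answer: 2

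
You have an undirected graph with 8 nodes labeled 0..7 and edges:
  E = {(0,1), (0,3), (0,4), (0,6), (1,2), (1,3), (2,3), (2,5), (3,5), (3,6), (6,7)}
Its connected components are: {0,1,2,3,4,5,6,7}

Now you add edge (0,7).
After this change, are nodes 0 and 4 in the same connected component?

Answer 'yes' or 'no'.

Answer: yes

Derivation:
Initial components: {0,1,2,3,4,5,6,7}
Adding edge (0,7): both already in same component {0,1,2,3,4,5,6,7}. No change.
New components: {0,1,2,3,4,5,6,7}
Are 0 and 4 in the same component? yes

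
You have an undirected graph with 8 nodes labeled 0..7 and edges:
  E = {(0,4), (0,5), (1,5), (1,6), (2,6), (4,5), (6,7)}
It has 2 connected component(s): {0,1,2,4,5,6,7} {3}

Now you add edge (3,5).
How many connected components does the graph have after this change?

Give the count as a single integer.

Initial component count: 2
Add (3,5): merges two components. Count decreases: 2 -> 1.
New component count: 1

Answer: 1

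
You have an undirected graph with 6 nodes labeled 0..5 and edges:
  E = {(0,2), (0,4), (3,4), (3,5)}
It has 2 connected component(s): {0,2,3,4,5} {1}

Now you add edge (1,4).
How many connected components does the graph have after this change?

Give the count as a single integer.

Initial component count: 2
Add (1,4): merges two components. Count decreases: 2 -> 1.
New component count: 1

Answer: 1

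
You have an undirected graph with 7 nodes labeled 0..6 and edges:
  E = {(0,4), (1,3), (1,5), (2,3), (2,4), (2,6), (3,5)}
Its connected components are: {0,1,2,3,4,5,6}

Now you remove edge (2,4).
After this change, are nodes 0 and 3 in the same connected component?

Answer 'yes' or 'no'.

Answer: no

Derivation:
Initial components: {0,1,2,3,4,5,6}
Removing edge (2,4): it was a bridge — component count 1 -> 2.
New components: {0,4} {1,2,3,5,6}
Are 0 and 3 in the same component? no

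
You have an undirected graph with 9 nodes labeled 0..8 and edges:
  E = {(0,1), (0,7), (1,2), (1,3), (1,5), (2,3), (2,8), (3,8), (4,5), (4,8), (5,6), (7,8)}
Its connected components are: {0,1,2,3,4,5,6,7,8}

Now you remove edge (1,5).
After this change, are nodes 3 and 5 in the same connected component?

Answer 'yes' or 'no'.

Answer: yes

Derivation:
Initial components: {0,1,2,3,4,5,6,7,8}
Removing edge (1,5): not a bridge — component count unchanged at 1.
New components: {0,1,2,3,4,5,6,7,8}
Are 3 and 5 in the same component? yes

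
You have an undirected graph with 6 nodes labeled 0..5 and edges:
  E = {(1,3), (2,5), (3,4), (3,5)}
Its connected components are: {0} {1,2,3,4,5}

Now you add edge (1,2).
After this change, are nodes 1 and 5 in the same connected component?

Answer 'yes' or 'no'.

Initial components: {0} {1,2,3,4,5}
Adding edge (1,2): both already in same component {1,2,3,4,5}. No change.
New components: {0} {1,2,3,4,5}
Are 1 and 5 in the same component? yes

Answer: yes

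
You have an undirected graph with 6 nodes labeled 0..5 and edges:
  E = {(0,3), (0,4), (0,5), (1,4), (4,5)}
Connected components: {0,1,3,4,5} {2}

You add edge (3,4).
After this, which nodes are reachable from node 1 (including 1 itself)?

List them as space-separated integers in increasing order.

Before: nodes reachable from 1: {0,1,3,4,5}
Adding (3,4): both endpoints already in same component. Reachability from 1 unchanged.
After: nodes reachable from 1: {0,1,3,4,5}

Answer: 0 1 3 4 5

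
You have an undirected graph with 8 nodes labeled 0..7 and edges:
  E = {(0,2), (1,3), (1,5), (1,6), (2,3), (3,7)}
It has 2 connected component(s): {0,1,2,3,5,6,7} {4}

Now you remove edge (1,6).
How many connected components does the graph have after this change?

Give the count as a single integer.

Initial component count: 2
Remove (1,6): it was a bridge. Count increases: 2 -> 3.
  After removal, components: {0,1,2,3,5,7} {4} {6}
New component count: 3

Answer: 3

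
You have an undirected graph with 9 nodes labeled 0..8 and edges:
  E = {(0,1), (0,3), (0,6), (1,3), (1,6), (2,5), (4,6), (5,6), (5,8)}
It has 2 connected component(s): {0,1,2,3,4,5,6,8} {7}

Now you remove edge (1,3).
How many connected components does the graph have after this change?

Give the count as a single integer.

Answer: 2

Derivation:
Initial component count: 2
Remove (1,3): not a bridge. Count unchanged: 2.
  After removal, components: {0,1,2,3,4,5,6,8} {7}
New component count: 2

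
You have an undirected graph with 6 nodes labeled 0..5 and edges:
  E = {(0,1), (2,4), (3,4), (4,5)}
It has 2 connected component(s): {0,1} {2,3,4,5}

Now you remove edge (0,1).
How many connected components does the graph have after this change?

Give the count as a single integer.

Answer: 3

Derivation:
Initial component count: 2
Remove (0,1): it was a bridge. Count increases: 2 -> 3.
  After removal, components: {0} {1} {2,3,4,5}
New component count: 3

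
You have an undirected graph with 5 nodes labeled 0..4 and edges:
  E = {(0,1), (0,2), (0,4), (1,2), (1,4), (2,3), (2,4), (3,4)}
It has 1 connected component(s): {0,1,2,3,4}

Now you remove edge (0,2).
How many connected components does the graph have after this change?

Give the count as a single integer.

Initial component count: 1
Remove (0,2): not a bridge. Count unchanged: 1.
  After removal, components: {0,1,2,3,4}
New component count: 1

Answer: 1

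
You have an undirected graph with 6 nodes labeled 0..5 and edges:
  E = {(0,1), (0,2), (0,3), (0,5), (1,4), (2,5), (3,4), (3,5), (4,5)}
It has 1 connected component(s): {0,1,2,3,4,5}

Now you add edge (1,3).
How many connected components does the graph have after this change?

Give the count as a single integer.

Initial component count: 1
Add (1,3): endpoints already in same component. Count unchanged: 1.
New component count: 1

Answer: 1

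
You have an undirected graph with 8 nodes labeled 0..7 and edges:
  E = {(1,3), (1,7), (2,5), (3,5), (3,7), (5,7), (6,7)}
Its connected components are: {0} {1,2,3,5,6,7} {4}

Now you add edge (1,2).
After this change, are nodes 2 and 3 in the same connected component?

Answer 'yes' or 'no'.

Initial components: {0} {1,2,3,5,6,7} {4}
Adding edge (1,2): both already in same component {1,2,3,5,6,7}. No change.
New components: {0} {1,2,3,5,6,7} {4}
Are 2 and 3 in the same component? yes

Answer: yes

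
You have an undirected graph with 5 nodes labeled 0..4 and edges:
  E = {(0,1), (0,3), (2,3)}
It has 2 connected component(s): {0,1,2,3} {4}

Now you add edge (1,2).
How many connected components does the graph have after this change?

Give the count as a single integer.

Initial component count: 2
Add (1,2): endpoints already in same component. Count unchanged: 2.
New component count: 2

Answer: 2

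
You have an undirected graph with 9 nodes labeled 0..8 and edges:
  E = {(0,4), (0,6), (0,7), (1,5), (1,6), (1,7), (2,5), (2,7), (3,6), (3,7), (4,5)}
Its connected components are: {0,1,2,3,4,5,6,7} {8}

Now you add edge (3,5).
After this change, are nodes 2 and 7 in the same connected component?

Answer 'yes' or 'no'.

Initial components: {0,1,2,3,4,5,6,7} {8}
Adding edge (3,5): both already in same component {0,1,2,3,4,5,6,7}. No change.
New components: {0,1,2,3,4,5,6,7} {8}
Are 2 and 7 in the same component? yes

Answer: yes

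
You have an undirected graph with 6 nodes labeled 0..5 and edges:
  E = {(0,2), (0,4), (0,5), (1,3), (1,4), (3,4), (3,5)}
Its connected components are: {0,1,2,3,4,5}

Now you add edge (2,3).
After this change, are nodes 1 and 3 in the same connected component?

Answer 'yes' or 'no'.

Initial components: {0,1,2,3,4,5}
Adding edge (2,3): both already in same component {0,1,2,3,4,5}. No change.
New components: {0,1,2,3,4,5}
Are 1 and 3 in the same component? yes

Answer: yes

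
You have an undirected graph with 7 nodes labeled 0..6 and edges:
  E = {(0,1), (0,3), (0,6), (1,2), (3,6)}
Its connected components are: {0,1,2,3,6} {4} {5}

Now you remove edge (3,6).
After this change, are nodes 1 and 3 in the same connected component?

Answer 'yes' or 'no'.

Answer: yes

Derivation:
Initial components: {0,1,2,3,6} {4} {5}
Removing edge (3,6): not a bridge — component count unchanged at 3.
New components: {0,1,2,3,6} {4} {5}
Are 1 and 3 in the same component? yes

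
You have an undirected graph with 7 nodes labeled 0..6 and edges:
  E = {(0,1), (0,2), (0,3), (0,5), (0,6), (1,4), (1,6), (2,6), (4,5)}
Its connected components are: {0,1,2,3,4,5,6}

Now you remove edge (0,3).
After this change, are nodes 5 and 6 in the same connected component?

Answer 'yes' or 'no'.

Initial components: {0,1,2,3,4,5,6}
Removing edge (0,3): it was a bridge — component count 1 -> 2.
New components: {0,1,2,4,5,6} {3}
Are 5 and 6 in the same component? yes

Answer: yes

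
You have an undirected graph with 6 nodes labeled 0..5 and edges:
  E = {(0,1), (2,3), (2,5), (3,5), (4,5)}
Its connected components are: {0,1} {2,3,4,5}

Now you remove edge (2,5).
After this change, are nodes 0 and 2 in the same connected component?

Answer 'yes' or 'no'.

Initial components: {0,1} {2,3,4,5}
Removing edge (2,5): not a bridge — component count unchanged at 2.
New components: {0,1} {2,3,4,5}
Are 0 and 2 in the same component? no

Answer: no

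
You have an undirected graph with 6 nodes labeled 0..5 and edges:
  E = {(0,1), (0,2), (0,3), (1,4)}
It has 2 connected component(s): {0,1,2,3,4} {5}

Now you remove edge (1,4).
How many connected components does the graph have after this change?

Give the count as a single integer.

Initial component count: 2
Remove (1,4): it was a bridge. Count increases: 2 -> 3.
  After removal, components: {0,1,2,3} {4} {5}
New component count: 3

Answer: 3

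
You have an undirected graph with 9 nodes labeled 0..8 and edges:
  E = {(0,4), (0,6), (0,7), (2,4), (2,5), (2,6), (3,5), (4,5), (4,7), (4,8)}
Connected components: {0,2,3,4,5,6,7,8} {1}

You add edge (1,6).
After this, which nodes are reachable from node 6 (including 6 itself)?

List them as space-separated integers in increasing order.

Answer: 0 1 2 3 4 5 6 7 8

Derivation:
Before: nodes reachable from 6: {0,2,3,4,5,6,7,8}
Adding (1,6): merges 6's component with another. Reachability grows.
After: nodes reachable from 6: {0,1,2,3,4,5,6,7,8}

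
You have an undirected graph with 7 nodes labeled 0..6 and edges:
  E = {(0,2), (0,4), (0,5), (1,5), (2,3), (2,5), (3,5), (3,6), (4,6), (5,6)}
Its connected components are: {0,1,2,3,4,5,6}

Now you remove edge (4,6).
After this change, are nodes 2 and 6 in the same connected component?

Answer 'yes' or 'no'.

Initial components: {0,1,2,3,4,5,6}
Removing edge (4,6): not a bridge — component count unchanged at 1.
New components: {0,1,2,3,4,5,6}
Are 2 and 6 in the same component? yes

Answer: yes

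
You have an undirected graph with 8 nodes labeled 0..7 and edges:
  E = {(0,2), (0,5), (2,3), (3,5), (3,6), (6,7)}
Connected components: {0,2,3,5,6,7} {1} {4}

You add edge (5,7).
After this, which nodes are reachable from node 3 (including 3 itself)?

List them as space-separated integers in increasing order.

Answer: 0 2 3 5 6 7

Derivation:
Before: nodes reachable from 3: {0,2,3,5,6,7}
Adding (5,7): both endpoints already in same component. Reachability from 3 unchanged.
After: nodes reachable from 3: {0,2,3,5,6,7}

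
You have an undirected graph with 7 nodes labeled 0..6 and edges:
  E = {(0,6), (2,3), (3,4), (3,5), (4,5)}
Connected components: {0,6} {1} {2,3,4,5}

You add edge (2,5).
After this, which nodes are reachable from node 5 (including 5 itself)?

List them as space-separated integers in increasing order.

Answer: 2 3 4 5

Derivation:
Before: nodes reachable from 5: {2,3,4,5}
Adding (2,5): both endpoints already in same component. Reachability from 5 unchanged.
After: nodes reachable from 5: {2,3,4,5}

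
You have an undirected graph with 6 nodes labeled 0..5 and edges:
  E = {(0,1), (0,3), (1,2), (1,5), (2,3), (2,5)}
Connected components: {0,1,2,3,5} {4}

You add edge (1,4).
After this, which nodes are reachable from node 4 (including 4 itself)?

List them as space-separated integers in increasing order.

Answer: 0 1 2 3 4 5

Derivation:
Before: nodes reachable from 4: {4}
Adding (1,4): merges 4's component with another. Reachability grows.
After: nodes reachable from 4: {0,1,2,3,4,5}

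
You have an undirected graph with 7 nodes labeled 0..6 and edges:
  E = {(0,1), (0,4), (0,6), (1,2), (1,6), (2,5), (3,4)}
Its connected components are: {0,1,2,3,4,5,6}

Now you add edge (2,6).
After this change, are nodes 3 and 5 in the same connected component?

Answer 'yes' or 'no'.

Answer: yes

Derivation:
Initial components: {0,1,2,3,4,5,6}
Adding edge (2,6): both already in same component {0,1,2,3,4,5,6}. No change.
New components: {0,1,2,3,4,5,6}
Are 3 and 5 in the same component? yes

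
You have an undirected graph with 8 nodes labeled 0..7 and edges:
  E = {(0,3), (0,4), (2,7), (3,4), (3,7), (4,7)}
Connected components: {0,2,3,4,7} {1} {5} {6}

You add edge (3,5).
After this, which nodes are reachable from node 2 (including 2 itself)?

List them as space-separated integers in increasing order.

Before: nodes reachable from 2: {0,2,3,4,7}
Adding (3,5): merges 2's component with another. Reachability grows.
After: nodes reachable from 2: {0,2,3,4,5,7}

Answer: 0 2 3 4 5 7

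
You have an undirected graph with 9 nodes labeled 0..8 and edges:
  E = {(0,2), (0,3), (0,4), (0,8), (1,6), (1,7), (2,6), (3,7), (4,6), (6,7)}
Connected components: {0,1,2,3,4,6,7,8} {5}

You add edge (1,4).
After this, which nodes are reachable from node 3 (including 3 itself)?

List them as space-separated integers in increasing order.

Before: nodes reachable from 3: {0,1,2,3,4,6,7,8}
Adding (1,4): both endpoints already in same component. Reachability from 3 unchanged.
After: nodes reachable from 3: {0,1,2,3,4,6,7,8}

Answer: 0 1 2 3 4 6 7 8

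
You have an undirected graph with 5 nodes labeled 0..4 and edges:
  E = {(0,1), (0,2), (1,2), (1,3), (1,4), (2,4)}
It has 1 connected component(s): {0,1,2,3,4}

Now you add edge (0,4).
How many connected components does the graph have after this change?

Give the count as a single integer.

Answer: 1

Derivation:
Initial component count: 1
Add (0,4): endpoints already in same component. Count unchanged: 1.
New component count: 1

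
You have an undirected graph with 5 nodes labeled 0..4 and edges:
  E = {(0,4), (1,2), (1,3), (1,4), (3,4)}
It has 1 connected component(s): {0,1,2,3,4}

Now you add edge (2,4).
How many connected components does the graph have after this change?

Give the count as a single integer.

Initial component count: 1
Add (2,4): endpoints already in same component. Count unchanged: 1.
New component count: 1

Answer: 1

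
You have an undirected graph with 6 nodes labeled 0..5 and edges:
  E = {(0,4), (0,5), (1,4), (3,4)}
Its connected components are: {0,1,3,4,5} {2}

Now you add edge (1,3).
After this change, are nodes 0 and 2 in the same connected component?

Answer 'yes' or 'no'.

Answer: no

Derivation:
Initial components: {0,1,3,4,5} {2}
Adding edge (1,3): both already in same component {0,1,3,4,5}. No change.
New components: {0,1,3,4,5} {2}
Are 0 and 2 in the same component? no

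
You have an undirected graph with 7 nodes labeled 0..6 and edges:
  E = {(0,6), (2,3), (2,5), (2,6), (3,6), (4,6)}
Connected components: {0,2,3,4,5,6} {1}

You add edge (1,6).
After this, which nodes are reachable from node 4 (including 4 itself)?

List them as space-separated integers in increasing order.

Answer: 0 1 2 3 4 5 6

Derivation:
Before: nodes reachable from 4: {0,2,3,4,5,6}
Adding (1,6): merges 4's component with another. Reachability grows.
After: nodes reachable from 4: {0,1,2,3,4,5,6}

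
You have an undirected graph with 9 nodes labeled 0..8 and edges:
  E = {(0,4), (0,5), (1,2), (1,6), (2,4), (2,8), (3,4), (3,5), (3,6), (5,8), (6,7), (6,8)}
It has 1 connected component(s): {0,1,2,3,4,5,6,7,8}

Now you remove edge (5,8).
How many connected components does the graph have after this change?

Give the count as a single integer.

Initial component count: 1
Remove (5,8): not a bridge. Count unchanged: 1.
  After removal, components: {0,1,2,3,4,5,6,7,8}
New component count: 1

Answer: 1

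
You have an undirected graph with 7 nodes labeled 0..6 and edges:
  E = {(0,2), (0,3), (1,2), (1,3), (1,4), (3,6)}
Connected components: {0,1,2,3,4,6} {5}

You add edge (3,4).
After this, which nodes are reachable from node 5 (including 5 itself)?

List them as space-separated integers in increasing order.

Before: nodes reachable from 5: {5}
Adding (3,4): both endpoints already in same component. Reachability from 5 unchanged.
After: nodes reachable from 5: {5}

Answer: 5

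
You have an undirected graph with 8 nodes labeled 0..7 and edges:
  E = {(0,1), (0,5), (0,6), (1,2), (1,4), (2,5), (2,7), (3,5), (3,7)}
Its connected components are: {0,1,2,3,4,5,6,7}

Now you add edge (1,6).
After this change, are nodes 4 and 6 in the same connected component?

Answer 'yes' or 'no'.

Answer: yes

Derivation:
Initial components: {0,1,2,3,4,5,6,7}
Adding edge (1,6): both already in same component {0,1,2,3,4,5,6,7}. No change.
New components: {0,1,2,3,4,5,6,7}
Are 4 and 6 in the same component? yes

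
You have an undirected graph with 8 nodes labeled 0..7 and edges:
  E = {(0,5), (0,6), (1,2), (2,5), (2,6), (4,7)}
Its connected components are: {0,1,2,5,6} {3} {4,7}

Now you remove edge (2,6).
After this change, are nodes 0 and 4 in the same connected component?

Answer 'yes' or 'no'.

Initial components: {0,1,2,5,6} {3} {4,7}
Removing edge (2,6): not a bridge — component count unchanged at 3.
New components: {0,1,2,5,6} {3} {4,7}
Are 0 and 4 in the same component? no

Answer: no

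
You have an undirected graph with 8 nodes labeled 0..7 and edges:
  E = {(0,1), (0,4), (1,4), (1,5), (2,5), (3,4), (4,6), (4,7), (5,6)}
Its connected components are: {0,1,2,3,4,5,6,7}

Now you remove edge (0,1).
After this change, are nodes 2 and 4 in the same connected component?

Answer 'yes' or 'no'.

Answer: yes

Derivation:
Initial components: {0,1,2,3,4,5,6,7}
Removing edge (0,1): not a bridge — component count unchanged at 1.
New components: {0,1,2,3,4,5,6,7}
Are 2 and 4 in the same component? yes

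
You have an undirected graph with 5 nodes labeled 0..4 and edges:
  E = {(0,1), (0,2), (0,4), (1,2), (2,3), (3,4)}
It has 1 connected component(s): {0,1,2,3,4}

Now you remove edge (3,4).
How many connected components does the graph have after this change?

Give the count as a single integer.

Initial component count: 1
Remove (3,4): not a bridge. Count unchanged: 1.
  After removal, components: {0,1,2,3,4}
New component count: 1

Answer: 1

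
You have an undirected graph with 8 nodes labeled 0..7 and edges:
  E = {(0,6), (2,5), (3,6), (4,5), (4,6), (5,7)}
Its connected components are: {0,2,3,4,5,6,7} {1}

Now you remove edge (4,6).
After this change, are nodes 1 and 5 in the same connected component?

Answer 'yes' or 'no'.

Answer: no

Derivation:
Initial components: {0,2,3,4,5,6,7} {1}
Removing edge (4,6): it was a bridge — component count 2 -> 3.
New components: {0,3,6} {1} {2,4,5,7}
Are 1 and 5 in the same component? no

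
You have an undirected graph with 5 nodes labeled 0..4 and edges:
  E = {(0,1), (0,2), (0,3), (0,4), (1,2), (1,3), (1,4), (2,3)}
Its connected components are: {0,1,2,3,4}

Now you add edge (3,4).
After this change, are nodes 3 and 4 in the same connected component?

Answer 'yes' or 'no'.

Initial components: {0,1,2,3,4}
Adding edge (3,4): both already in same component {0,1,2,3,4}. No change.
New components: {0,1,2,3,4}
Are 3 and 4 in the same component? yes

Answer: yes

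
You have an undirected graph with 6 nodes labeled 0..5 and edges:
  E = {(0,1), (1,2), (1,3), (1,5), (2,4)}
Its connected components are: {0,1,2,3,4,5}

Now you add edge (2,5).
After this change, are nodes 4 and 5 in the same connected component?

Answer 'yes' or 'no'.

Answer: yes

Derivation:
Initial components: {0,1,2,3,4,5}
Adding edge (2,5): both already in same component {0,1,2,3,4,5}. No change.
New components: {0,1,2,3,4,5}
Are 4 and 5 in the same component? yes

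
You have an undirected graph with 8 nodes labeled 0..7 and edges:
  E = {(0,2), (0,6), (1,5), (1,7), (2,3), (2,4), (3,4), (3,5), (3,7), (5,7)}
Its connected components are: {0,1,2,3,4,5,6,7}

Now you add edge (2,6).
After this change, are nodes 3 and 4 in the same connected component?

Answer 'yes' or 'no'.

Answer: yes

Derivation:
Initial components: {0,1,2,3,4,5,6,7}
Adding edge (2,6): both already in same component {0,1,2,3,4,5,6,7}. No change.
New components: {0,1,2,3,4,5,6,7}
Are 3 and 4 in the same component? yes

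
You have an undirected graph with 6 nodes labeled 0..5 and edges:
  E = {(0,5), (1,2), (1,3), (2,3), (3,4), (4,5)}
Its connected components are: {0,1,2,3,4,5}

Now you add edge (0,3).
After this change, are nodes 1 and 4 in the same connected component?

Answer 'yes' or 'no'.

Initial components: {0,1,2,3,4,5}
Adding edge (0,3): both already in same component {0,1,2,3,4,5}. No change.
New components: {0,1,2,3,4,5}
Are 1 and 4 in the same component? yes

Answer: yes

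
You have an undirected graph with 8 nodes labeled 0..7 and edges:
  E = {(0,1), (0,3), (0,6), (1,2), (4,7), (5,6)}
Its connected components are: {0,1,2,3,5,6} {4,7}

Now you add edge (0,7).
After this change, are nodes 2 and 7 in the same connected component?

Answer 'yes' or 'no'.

Answer: yes

Derivation:
Initial components: {0,1,2,3,5,6} {4,7}
Adding edge (0,7): merges {0,1,2,3,5,6} and {4,7}.
New components: {0,1,2,3,4,5,6,7}
Are 2 and 7 in the same component? yes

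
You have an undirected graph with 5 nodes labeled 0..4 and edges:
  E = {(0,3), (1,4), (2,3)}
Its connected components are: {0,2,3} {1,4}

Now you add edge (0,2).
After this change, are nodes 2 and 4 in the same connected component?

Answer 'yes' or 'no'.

Answer: no

Derivation:
Initial components: {0,2,3} {1,4}
Adding edge (0,2): both already in same component {0,2,3}. No change.
New components: {0,2,3} {1,4}
Are 2 and 4 in the same component? no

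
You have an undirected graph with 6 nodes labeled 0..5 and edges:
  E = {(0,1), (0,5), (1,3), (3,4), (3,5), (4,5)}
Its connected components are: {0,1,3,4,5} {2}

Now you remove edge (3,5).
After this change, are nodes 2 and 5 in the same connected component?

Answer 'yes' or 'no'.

Answer: no

Derivation:
Initial components: {0,1,3,4,5} {2}
Removing edge (3,5): not a bridge — component count unchanged at 2.
New components: {0,1,3,4,5} {2}
Are 2 and 5 in the same component? no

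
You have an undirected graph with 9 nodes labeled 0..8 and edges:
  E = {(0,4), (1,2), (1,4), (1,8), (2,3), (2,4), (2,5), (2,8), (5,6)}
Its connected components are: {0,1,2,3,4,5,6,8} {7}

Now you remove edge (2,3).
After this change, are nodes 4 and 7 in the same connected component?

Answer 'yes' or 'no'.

Initial components: {0,1,2,3,4,5,6,8} {7}
Removing edge (2,3): it was a bridge — component count 2 -> 3.
New components: {0,1,2,4,5,6,8} {3} {7}
Are 4 and 7 in the same component? no

Answer: no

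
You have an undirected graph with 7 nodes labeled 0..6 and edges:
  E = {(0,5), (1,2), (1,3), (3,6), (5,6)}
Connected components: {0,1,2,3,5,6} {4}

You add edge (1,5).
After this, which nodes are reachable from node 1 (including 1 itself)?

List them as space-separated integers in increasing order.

Answer: 0 1 2 3 5 6

Derivation:
Before: nodes reachable from 1: {0,1,2,3,5,6}
Adding (1,5): both endpoints already in same component. Reachability from 1 unchanged.
After: nodes reachable from 1: {0,1,2,3,5,6}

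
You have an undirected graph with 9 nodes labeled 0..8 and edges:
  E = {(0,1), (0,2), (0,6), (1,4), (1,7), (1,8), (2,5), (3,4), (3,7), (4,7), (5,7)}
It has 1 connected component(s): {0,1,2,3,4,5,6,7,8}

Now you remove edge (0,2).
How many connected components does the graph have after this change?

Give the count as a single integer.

Initial component count: 1
Remove (0,2): not a bridge. Count unchanged: 1.
  After removal, components: {0,1,2,3,4,5,6,7,8}
New component count: 1

Answer: 1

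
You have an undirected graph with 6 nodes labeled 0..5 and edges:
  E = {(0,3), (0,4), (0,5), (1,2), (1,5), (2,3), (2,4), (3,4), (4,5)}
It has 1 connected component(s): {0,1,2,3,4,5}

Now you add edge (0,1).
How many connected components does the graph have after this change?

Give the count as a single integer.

Initial component count: 1
Add (0,1): endpoints already in same component. Count unchanged: 1.
New component count: 1

Answer: 1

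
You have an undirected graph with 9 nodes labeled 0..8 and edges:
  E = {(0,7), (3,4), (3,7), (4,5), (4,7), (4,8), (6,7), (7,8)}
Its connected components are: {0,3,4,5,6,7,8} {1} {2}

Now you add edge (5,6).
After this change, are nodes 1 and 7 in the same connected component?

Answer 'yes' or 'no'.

Answer: no

Derivation:
Initial components: {0,3,4,5,6,7,8} {1} {2}
Adding edge (5,6): both already in same component {0,3,4,5,6,7,8}. No change.
New components: {0,3,4,5,6,7,8} {1} {2}
Are 1 and 7 in the same component? no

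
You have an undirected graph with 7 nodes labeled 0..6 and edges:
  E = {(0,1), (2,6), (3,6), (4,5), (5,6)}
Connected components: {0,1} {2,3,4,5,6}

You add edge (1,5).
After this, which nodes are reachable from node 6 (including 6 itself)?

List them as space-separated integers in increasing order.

Answer: 0 1 2 3 4 5 6

Derivation:
Before: nodes reachable from 6: {2,3,4,5,6}
Adding (1,5): merges 6's component with another. Reachability grows.
After: nodes reachable from 6: {0,1,2,3,4,5,6}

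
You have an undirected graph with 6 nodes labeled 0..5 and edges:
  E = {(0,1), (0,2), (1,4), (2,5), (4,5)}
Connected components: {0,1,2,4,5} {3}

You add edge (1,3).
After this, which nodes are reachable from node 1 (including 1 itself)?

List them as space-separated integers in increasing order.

Before: nodes reachable from 1: {0,1,2,4,5}
Adding (1,3): merges 1's component with another. Reachability grows.
After: nodes reachable from 1: {0,1,2,3,4,5}

Answer: 0 1 2 3 4 5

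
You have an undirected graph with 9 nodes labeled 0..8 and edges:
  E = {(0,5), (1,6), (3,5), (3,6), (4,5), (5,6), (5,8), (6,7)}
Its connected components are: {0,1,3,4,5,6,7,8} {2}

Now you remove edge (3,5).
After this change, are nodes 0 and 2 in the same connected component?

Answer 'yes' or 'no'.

Initial components: {0,1,3,4,5,6,7,8} {2}
Removing edge (3,5): not a bridge — component count unchanged at 2.
New components: {0,1,3,4,5,6,7,8} {2}
Are 0 and 2 in the same component? no

Answer: no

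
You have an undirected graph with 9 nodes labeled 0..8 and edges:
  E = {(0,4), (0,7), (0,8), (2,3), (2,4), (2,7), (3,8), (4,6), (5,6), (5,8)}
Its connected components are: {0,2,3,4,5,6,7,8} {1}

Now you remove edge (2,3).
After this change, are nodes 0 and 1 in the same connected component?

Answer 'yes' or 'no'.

Answer: no

Derivation:
Initial components: {0,2,3,4,5,6,7,8} {1}
Removing edge (2,3): not a bridge — component count unchanged at 2.
New components: {0,2,3,4,5,6,7,8} {1}
Are 0 and 1 in the same component? no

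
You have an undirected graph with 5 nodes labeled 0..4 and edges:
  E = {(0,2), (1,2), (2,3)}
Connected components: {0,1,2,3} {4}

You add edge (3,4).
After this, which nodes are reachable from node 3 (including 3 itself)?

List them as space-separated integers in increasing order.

Answer: 0 1 2 3 4

Derivation:
Before: nodes reachable from 3: {0,1,2,3}
Adding (3,4): merges 3's component with another. Reachability grows.
After: nodes reachable from 3: {0,1,2,3,4}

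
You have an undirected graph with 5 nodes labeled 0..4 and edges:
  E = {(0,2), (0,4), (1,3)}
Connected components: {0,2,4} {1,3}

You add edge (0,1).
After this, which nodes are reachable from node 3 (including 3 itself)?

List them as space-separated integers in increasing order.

Before: nodes reachable from 3: {1,3}
Adding (0,1): merges 3's component with another. Reachability grows.
After: nodes reachable from 3: {0,1,2,3,4}

Answer: 0 1 2 3 4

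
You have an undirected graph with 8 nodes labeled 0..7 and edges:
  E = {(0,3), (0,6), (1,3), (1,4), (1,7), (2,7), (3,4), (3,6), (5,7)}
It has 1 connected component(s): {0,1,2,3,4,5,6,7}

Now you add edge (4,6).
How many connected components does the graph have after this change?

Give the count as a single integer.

Answer: 1

Derivation:
Initial component count: 1
Add (4,6): endpoints already in same component. Count unchanged: 1.
New component count: 1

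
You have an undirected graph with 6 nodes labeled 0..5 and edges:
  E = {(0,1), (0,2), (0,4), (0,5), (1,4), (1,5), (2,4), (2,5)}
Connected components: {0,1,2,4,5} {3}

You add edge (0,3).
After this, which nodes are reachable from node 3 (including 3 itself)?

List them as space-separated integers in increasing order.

Answer: 0 1 2 3 4 5

Derivation:
Before: nodes reachable from 3: {3}
Adding (0,3): merges 3's component with another. Reachability grows.
After: nodes reachable from 3: {0,1,2,3,4,5}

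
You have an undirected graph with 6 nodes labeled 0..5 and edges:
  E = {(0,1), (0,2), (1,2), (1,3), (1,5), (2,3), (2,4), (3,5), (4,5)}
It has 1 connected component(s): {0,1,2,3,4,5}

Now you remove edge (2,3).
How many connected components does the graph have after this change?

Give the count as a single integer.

Answer: 1

Derivation:
Initial component count: 1
Remove (2,3): not a bridge. Count unchanged: 1.
  After removal, components: {0,1,2,3,4,5}
New component count: 1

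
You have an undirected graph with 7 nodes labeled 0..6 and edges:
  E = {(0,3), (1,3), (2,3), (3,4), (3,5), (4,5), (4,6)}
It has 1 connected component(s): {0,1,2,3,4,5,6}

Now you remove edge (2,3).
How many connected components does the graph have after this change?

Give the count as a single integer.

Initial component count: 1
Remove (2,3): it was a bridge. Count increases: 1 -> 2.
  After removal, components: {0,1,3,4,5,6} {2}
New component count: 2

Answer: 2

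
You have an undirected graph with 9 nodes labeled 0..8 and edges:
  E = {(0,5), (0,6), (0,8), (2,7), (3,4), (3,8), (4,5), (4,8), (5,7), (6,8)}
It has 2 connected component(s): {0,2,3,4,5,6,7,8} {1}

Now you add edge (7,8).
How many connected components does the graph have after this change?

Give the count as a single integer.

Initial component count: 2
Add (7,8): endpoints already in same component. Count unchanged: 2.
New component count: 2

Answer: 2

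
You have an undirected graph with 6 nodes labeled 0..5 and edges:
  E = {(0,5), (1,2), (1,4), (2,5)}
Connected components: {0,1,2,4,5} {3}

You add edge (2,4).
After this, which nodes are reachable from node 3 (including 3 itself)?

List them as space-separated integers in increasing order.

Answer: 3

Derivation:
Before: nodes reachable from 3: {3}
Adding (2,4): both endpoints already in same component. Reachability from 3 unchanged.
After: nodes reachable from 3: {3}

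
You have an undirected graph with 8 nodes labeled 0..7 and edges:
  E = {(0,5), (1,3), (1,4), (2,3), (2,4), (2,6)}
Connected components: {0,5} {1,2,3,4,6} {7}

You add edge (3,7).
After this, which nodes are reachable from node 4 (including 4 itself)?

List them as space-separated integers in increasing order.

Answer: 1 2 3 4 6 7

Derivation:
Before: nodes reachable from 4: {1,2,3,4,6}
Adding (3,7): merges 4's component with another. Reachability grows.
After: nodes reachable from 4: {1,2,3,4,6,7}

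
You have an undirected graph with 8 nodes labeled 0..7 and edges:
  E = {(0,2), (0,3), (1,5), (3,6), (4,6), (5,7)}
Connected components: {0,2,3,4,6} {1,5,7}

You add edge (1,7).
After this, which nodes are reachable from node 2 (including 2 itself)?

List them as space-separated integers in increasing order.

Answer: 0 2 3 4 6

Derivation:
Before: nodes reachable from 2: {0,2,3,4,6}
Adding (1,7): both endpoints already in same component. Reachability from 2 unchanged.
After: nodes reachable from 2: {0,2,3,4,6}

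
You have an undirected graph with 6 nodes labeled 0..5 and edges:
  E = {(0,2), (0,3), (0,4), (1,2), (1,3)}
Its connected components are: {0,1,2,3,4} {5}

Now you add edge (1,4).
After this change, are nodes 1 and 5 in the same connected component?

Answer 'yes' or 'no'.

Answer: no

Derivation:
Initial components: {0,1,2,3,4} {5}
Adding edge (1,4): both already in same component {0,1,2,3,4}. No change.
New components: {0,1,2,3,4} {5}
Are 1 and 5 in the same component? no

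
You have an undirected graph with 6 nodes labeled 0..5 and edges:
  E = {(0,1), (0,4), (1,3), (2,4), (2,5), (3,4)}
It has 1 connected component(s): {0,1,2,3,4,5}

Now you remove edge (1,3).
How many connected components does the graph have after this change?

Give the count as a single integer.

Answer: 1

Derivation:
Initial component count: 1
Remove (1,3): not a bridge. Count unchanged: 1.
  After removal, components: {0,1,2,3,4,5}
New component count: 1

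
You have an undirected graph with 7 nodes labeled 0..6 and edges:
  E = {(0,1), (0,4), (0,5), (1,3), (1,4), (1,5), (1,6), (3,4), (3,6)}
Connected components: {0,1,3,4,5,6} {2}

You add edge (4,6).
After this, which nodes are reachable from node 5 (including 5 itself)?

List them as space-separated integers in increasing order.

Answer: 0 1 3 4 5 6

Derivation:
Before: nodes reachable from 5: {0,1,3,4,5,6}
Adding (4,6): both endpoints already in same component. Reachability from 5 unchanged.
After: nodes reachable from 5: {0,1,3,4,5,6}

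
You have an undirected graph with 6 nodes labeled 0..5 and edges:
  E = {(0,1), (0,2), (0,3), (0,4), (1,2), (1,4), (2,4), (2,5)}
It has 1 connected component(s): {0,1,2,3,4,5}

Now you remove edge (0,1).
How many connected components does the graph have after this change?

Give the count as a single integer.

Answer: 1

Derivation:
Initial component count: 1
Remove (0,1): not a bridge. Count unchanged: 1.
  After removal, components: {0,1,2,3,4,5}
New component count: 1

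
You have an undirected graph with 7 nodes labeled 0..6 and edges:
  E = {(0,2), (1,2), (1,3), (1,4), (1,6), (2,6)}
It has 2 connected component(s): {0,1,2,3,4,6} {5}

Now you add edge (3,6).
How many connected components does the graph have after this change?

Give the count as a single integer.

Initial component count: 2
Add (3,6): endpoints already in same component. Count unchanged: 2.
New component count: 2

Answer: 2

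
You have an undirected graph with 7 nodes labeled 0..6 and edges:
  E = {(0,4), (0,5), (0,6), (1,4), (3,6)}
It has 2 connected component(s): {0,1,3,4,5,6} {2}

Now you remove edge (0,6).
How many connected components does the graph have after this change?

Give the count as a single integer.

Answer: 3

Derivation:
Initial component count: 2
Remove (0,6): it was a bridge. Count increases: 2 -> 3.
  After removal, components: {0,1,4,5} {2} {3,6}
New component count: 3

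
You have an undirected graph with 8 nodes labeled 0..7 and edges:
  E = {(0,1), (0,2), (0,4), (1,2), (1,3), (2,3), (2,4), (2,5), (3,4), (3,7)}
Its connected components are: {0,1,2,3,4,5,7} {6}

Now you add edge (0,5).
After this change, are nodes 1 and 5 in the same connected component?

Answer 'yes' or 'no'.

Initial components: {0,1,2,3,4,5,7} {6}
Adding edge (0,5): both already in same component {0,1,2,3,4,5,7}. No change.
New components: {0,1,2,3,4,5,7} {6}
Are 1 and 5 in the same component? yes

Answer: yes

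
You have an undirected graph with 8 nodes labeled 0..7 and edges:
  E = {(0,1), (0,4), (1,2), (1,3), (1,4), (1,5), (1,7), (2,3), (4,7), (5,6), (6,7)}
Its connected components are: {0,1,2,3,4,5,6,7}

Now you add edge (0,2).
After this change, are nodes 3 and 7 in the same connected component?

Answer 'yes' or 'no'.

Initial components: {0,1,2,3,4,5,6,7}
Adding edge (0,2): both already in same component {0,1,2,3,4,5,6,7}. No change.
New components: {0,1,2,3,4,5,6,7}
Are 3 and 7 in the same component? yes

Answer: yes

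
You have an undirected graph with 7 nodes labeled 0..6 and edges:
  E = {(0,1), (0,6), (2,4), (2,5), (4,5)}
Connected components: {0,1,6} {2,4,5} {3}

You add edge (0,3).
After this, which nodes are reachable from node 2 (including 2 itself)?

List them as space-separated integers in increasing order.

Before: nodes reachable from 2: {2,4,5}
Adding (0,3): merges two components, but neither contains 2. Reachability from 2 unchanged.
After: nodes reachable from 2: {2,4,5}

Answer: 2 4 5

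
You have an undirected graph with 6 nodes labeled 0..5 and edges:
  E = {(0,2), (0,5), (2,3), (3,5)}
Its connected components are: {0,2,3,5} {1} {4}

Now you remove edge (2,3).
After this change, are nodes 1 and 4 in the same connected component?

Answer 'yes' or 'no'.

Answer: no

Derivation:
Initial components: {0,2,3,5} {1} {4}
Removing edge (2,3): not a bridge — component count unchanged at 3.
New components: {0,2,3,5} {1} {4}
Are 1 and 4 in the same component? no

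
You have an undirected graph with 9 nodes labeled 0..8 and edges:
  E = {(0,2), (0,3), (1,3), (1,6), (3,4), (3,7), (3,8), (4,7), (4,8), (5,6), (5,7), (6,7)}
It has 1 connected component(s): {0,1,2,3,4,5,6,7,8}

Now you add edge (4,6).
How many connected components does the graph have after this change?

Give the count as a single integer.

Answer: 1

Derivation:
Initial component count: 1
Add (4,6): endpoints already in same component. Count unchanged: 1.
New component count: 1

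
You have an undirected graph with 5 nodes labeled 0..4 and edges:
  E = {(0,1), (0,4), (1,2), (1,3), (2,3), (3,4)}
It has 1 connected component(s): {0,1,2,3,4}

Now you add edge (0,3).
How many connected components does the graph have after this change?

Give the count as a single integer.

Initial component count: 1
Add (0,3): endpoints already in same component. Count unchanged: 1.
New component count: 1

Answer: 1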